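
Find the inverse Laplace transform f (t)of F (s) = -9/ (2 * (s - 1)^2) -9 * t * exp (t)/2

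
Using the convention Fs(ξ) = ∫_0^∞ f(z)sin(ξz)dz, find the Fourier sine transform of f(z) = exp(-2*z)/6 ξ/(6*(ξ^2+4))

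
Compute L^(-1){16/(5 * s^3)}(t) 8 * t^2/5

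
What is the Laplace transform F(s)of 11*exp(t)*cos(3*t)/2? 11*(s - 1)/(2*((s - 1)^2 + 9))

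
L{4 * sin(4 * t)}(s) 16/(s^2 + 16)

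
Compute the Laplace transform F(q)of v q^(-2)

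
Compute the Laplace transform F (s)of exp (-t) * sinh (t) 1/ (s * (s+2))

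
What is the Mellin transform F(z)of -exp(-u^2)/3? -gamma(z/2)/6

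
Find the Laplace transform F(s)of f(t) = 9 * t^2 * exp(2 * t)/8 9/(4 * (s - 2)^3)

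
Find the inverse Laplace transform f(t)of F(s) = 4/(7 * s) 4/7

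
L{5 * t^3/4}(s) 15/(2 * s^4)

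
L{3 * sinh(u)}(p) 3/(p^2 - 1)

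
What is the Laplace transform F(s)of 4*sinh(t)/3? 4/(3*(s^2 - 1))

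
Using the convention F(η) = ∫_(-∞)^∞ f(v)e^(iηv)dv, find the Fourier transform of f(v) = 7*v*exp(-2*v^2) 7*sqrt(2)*I*sqrt(pi)*η*exp(-η^2/8)/8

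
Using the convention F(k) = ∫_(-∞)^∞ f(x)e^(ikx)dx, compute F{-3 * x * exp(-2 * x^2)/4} -3 * sqrt(2) * I * sqrt(pi) * k * exp(-k^2/8)/32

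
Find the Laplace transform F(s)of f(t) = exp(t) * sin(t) 1/((s - 1)^2 + 1)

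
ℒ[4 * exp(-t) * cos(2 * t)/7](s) 4 * (s+1)/(7 * ((s+1)^2+4))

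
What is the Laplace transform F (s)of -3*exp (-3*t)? -3/ (s+3)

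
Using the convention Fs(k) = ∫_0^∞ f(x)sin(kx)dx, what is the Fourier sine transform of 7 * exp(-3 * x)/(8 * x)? 7 * atan(k/3)/8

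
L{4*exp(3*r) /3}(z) 4/(3*(z - 3) ) 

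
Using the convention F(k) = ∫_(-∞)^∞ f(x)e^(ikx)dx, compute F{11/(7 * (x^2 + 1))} 11 * pi * exp(-Abs(k))/7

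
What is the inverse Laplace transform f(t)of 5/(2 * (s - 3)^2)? 5 * t * exp(3 * t)/2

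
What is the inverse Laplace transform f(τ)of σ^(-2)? τ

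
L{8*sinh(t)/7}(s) 8/(7*(s^2 - 1))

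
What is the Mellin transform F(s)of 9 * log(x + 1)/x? -9 * pi * csc(pi * s)/(s - 1)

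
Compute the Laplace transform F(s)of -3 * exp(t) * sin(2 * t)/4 -3/(2 * (s - 1)^2 + 8)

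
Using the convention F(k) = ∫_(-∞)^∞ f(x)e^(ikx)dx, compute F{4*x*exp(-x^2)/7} 2*I*sqrt(pi)*k*exp(-k^2/4)/7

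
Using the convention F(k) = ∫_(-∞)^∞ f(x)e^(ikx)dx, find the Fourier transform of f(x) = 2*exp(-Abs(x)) 4/(k^2 + 1)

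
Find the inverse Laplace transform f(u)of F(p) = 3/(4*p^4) u^3/8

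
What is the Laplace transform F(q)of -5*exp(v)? -5/(q - 1)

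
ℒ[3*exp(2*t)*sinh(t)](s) 3/((s - 2)^2-1)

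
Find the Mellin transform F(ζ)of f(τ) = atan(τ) -pi*sec(pi*ζ/2)/(2*ζ)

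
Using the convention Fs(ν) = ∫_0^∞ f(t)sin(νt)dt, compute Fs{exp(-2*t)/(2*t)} atan(ν/2)/2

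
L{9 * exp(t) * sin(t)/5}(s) 9/(5 * ((s - 1)^2 + 1))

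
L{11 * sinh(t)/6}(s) 11/(6 * (s^2 - 1))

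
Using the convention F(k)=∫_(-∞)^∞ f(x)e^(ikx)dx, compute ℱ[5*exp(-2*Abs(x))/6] 10/(3*(k^2 + 4))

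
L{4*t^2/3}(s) 8/(3*s^3)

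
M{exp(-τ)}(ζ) gamma(ζ)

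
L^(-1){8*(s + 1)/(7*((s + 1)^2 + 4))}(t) 8*exp(-t)*cos(2*t)/7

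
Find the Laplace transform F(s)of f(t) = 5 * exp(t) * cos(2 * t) 5 * (s - 1)/((s - 1)^2 + 4)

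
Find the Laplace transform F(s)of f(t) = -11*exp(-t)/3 -11/(3*s + 3)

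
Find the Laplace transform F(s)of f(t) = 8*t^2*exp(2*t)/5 16/(5*(s - 2)^3)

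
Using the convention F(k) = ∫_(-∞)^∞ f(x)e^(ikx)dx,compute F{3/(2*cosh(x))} 3*pi/(2*cosh(pi*k/2))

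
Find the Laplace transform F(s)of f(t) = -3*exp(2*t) -3/(s - 2)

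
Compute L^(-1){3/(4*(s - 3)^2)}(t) 3*t*exp(3*t)/4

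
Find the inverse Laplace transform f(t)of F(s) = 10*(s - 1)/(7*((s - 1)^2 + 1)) 10*exp(t)*cos(t)/7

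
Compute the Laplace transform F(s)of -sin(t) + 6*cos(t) 6*s/(s^2 + 1) - 1/(s^2 + 1)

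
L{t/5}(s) 1/(5 * s^2)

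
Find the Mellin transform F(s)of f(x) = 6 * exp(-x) 6 * gamma(s)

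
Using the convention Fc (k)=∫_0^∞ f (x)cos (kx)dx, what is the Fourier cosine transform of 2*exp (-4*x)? 8/ (k^2 + 16)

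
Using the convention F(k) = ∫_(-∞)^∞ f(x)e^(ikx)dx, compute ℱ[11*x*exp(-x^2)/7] 11*I*sqrt(pi)*k*exp(-k^2/4)/14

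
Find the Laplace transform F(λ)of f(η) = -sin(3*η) -3/(λ^2 + 9)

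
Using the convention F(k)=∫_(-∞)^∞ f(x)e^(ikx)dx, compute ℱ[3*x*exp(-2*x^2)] 3*sqrt(2)*I*sqrt(pi)*k*exp(-k^2/8)/8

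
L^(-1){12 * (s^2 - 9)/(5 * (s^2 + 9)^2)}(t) 12 * t * cos(3 * t)/5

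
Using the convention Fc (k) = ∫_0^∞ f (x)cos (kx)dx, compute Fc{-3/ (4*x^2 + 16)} -3*pi*exp (-2*k)/16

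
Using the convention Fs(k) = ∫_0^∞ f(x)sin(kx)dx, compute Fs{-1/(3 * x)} -pi/6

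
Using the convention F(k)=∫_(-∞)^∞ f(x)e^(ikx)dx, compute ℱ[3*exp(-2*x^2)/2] 3*sqrt(2)*sqrt(pi)*exp(-k^2/8)/4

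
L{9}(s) 9/s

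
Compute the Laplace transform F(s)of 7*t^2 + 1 14/s^3 + 1/s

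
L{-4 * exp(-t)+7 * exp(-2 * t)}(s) 7/(s+2) - 4/(s+1)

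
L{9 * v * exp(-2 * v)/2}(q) 9/(2 * (q + 2)^2)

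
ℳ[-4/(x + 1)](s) -4*pi*csc(pi*s)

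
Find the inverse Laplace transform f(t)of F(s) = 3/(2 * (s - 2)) 3 * exp(2 * t)/2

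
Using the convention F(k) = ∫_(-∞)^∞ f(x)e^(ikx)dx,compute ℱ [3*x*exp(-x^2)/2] 3*I*sqrt(pi)*k*exp(-k^2/4)/4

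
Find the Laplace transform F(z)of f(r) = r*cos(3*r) (z^2 - 9)/(z^2 + 9)^2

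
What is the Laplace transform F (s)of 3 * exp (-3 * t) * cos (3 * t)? 3 * (s + 3)/ ( (s + 3)^2 + 9)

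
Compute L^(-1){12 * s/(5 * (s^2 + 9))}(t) 12 * cos(3 * t)/5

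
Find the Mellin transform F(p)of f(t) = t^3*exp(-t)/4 gamma(p + 3)/4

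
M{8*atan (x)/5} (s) -4*pi*sec (pi*s/2)/ (5*s)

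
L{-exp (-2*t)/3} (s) -1/ (3*s + 6)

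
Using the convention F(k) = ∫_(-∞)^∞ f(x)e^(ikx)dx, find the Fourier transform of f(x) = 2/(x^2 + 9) 2 * pi * exp(-3 * Abs(k))/3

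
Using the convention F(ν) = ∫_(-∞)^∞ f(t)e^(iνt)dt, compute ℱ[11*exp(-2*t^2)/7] 11*sqrt(2)*sqrt(pi)*exp(-ν^2/8)/14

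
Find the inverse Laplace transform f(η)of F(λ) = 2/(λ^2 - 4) sinh(2*η)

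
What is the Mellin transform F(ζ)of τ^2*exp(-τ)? gamma(ζ + 2)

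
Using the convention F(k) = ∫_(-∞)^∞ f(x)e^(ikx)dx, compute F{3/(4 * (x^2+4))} 3 * pi * exp(-2 * Abs(k))/8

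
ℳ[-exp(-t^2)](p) -gamma(p/2)/2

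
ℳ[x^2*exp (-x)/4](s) gamma (s + 2)/4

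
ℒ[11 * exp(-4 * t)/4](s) 11/(4 * (s+4))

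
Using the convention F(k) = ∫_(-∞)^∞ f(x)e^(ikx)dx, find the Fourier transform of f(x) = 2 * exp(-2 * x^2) sqrt(2) * sqrt(pi) * exp(-k^2/8)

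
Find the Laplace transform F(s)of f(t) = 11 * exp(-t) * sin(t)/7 11/(7 * ((s + 1)^2 + 1))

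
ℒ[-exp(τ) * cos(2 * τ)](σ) (1 - σ)/((σ - 1)^2 + 4)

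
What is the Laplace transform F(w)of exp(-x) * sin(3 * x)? 3/((w + 1)^2 + 9)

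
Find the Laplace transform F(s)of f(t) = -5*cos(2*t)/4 -5*s/(4*s^2+16)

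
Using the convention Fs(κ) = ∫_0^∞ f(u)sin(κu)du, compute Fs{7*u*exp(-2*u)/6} 14*κ/(3*(κ^2+4)^2)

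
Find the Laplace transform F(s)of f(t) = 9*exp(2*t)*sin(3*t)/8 27/(8*((s - 2)^2+9))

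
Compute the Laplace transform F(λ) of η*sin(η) 2*λ/(λ^2 + 1) ^2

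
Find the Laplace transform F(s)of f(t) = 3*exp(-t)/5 3/(5*(s + 1))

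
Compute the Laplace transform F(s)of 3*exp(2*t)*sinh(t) 3/((s - 2)^2-1)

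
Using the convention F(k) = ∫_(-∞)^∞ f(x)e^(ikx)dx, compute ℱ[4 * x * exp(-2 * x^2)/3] sqrt(2) * I * sqrt(pi) * k * exp(-k^2/8)/6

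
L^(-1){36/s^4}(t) 6 * t^3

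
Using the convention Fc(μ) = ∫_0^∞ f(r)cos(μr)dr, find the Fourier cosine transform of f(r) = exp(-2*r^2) sqrt(2)*sqrt(pi)*exp(-μ^2/8)/4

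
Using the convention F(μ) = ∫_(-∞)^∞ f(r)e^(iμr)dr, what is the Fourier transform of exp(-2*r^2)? sqrt(2)*sqrt(pi)*exp(-μ^2/8)/2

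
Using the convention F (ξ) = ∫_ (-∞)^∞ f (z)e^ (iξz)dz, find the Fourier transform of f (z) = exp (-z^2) sqrt (pi) * exp (-ξ^2/4)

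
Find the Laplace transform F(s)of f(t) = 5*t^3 30/s^4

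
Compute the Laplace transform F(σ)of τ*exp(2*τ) (σ - 2)^(-2)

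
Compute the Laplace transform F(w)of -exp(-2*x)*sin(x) -1/((w + 2)^2 + 1)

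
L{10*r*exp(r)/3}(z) 10/(3*(z - 1)^2)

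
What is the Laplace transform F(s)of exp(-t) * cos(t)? (s + 1)/((s + 1)^2 + 1)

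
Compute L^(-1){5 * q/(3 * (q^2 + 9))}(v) 5 * cos(3 * v)/3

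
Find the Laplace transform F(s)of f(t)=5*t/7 5/(7*s^2)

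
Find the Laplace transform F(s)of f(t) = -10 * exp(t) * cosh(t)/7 10 * (1 - s)/(7 * s * (s - 2))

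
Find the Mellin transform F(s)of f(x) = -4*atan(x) 2*pi*sec(pi*s/2)/s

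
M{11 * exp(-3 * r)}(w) 11 * gamma(w)/3^w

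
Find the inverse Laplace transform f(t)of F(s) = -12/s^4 -2*t^3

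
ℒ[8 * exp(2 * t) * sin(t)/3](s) 8/(3 * ((s - 2)^2+1))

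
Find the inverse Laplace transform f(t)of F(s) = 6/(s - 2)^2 6 * t * exp(2 * t)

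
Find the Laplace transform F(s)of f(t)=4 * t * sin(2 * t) 16 * s/(s^2 + 4)^2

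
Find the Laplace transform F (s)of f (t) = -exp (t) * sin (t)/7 -1/ (7 * (s - 1)^2+7)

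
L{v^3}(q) 6/q^4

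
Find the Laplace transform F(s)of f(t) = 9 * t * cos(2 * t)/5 9 * (s^2 - 4)/(5 * (s^2 + 4)^2)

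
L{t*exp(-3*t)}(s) (s + 3)^(-2)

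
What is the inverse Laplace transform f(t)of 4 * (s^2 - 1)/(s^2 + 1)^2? 4 * t * cos(t)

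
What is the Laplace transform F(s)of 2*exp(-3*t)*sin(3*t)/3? 2/((s + 3)^2 + 9)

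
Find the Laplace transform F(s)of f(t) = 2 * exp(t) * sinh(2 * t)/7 4/(7 * ((s - 1)^2 - 4))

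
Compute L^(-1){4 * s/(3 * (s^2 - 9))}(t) 4 * cosh(3 * t)/3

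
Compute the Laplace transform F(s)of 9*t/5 9/(5*s^2)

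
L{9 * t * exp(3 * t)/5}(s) 9/(5 * (s - 3)^2)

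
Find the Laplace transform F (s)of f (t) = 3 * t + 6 6/s + 3/s^2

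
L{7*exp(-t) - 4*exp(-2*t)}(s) 7/(s + 1) - 4/(s + 2)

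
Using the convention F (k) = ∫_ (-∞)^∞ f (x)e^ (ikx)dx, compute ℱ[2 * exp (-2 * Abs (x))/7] 8/ (7 * (k^2 + 4))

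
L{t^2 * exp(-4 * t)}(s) 2/(s + 4)^3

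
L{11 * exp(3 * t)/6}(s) 11/(6 * (s - 3))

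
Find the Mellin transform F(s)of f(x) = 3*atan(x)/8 -3*pi*sec(pi*s/2)/(16*s)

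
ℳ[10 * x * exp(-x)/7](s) 10 * gamma(s + 1)/7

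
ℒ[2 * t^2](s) 4/s^3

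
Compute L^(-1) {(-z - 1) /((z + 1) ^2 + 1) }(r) -exp(-r) * cos(r) 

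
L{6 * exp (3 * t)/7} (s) 6/ (7 * (s - 3))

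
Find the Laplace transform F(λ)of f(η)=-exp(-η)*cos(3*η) (-λ - 1)/((λ + 1)^2 + 9)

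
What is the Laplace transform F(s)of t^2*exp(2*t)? 2/(s - 2)^3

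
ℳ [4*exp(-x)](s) 4*gamma(s)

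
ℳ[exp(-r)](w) gamma(w)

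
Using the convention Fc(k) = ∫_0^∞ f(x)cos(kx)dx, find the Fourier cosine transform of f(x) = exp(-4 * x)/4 1/(k^2 + 16)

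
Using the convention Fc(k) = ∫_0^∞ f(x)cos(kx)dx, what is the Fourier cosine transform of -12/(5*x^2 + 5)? -6*pi*exp(-k)/5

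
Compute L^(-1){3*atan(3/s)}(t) 3*sin(3*t)/t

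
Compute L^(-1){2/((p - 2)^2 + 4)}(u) exp(2*u)*sin(2*u)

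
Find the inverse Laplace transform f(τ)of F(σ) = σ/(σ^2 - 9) cosh(3*τ)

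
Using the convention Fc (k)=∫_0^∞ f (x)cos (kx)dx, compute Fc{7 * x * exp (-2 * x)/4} 7 * (4 - k^2)/ (4 * (k^2 + 4)^2)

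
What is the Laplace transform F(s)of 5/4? 5/(4*s)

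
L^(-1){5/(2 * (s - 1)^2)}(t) 5 * t * exp(t)/2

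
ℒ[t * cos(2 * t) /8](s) (s^2 - 4) /(8 * (s^2 + 4) ^2) 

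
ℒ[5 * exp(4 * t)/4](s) 5/(4 * (s - 4))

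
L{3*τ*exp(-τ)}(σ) 3/(σ + 1)^2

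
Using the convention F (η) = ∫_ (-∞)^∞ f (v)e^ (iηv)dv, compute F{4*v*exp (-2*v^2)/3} sqrt (2)*I*sqrt (pi)*η*exp (-η^2/8)/6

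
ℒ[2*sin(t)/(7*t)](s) 2*atan(1/s)/7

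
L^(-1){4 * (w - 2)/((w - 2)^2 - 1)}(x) 4 * exp(2 * x) * cosh(x)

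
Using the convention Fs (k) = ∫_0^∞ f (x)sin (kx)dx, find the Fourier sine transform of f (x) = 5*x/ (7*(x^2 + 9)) 5*pi*exp (-3*k)/14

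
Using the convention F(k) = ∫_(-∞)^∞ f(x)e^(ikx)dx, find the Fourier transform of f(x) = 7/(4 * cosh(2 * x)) 7 * pi/(8 * cosh(pi * k/4))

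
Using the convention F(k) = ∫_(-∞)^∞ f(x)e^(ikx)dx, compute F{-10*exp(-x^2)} -10*sqrt(pi)*exp(-k^2/4)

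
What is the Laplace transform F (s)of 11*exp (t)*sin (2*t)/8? 11/ (4*( (s - 1)^2 + 4))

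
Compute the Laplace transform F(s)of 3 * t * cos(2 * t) 3 * (s^2 - 4)/(s^2 + 4)^2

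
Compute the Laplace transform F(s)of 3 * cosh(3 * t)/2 3 * s/(2 * (s^2-9))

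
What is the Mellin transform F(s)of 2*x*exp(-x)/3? 2*gamma(s + 1)/3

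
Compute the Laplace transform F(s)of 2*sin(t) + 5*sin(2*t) 10/(s^2 + 4) + 2/(s^2 + 1)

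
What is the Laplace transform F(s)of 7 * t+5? 7/s^2+5/s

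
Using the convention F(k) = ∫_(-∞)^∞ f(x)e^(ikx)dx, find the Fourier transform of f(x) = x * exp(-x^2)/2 I * sqrt(pi) * k * exp(-k^2/4)/4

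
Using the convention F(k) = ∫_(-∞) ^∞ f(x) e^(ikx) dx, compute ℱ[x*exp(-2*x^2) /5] sqrt(2)*I*sqrt(pi)*k*exp(-k^2/8) /40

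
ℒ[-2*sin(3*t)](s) -6/(s^2 + 9)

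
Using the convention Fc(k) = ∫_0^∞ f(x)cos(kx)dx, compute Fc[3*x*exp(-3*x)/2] 3*(9 - k^2)/(2*(k^2 + 9)^2)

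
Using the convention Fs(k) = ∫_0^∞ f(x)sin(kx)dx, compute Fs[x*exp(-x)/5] 2*k/(5*(k^2 + 1)^2)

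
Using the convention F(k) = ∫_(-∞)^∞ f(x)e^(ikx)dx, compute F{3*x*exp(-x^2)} 3*I*sqrt(pi)*k*exp(-k^2/4)/2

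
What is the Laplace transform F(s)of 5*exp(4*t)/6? 5/(6*(s - 4))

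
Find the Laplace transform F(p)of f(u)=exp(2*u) 1/(p - 2)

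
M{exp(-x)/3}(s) gamma(s)/3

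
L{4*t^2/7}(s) 8/(7*s^3)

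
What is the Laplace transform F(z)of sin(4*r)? 4/(z^2 + 16)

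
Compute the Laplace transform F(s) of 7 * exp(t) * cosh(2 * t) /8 7 * (s - 1) /(8 * ((s - 1) ^2 - 4) ) 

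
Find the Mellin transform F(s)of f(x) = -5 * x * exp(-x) -5 * gamma(s + 1)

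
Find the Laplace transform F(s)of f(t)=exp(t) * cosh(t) (s - 1)/(s * (s - 2))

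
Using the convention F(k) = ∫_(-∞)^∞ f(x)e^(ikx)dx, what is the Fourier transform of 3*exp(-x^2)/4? 3*sqrt(pi)*exp(-k^2/4)/4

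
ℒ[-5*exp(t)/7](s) -5/(7*s - 7)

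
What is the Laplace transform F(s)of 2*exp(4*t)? 2/(s - 4)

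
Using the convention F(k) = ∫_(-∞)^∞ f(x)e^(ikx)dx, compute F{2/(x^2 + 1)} 2*pi*exp(-Abs(k))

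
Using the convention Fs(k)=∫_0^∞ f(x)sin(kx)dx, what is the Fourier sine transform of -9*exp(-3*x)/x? -9*atan(k/3)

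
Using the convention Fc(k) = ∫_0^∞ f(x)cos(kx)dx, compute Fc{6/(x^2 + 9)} pi*exp(-3*k)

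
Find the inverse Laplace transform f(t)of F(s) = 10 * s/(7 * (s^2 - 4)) 10 * cosh(2 * t)/7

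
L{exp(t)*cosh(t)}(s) (s - 1)/(s*(s - 2))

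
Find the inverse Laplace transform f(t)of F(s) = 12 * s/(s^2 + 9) 12 * cos(3 * t)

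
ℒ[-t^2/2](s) -1/s^3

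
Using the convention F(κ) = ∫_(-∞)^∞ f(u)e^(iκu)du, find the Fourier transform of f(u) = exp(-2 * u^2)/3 sqrt(2) * sqrt(pi) * exp(-κ^2/8)/6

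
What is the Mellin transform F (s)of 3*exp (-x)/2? 3*gamma (s)/2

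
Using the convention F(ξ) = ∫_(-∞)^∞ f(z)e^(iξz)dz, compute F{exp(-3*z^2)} sqrt(3)*sqrt(pi)*exp(-ξ^2/12)/3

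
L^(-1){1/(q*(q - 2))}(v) exp(v)*sinh(v)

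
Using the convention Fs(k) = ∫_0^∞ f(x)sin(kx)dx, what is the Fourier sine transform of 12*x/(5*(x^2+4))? 6*pi*exp(-2*k)/5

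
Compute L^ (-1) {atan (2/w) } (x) sin (2 * x) /x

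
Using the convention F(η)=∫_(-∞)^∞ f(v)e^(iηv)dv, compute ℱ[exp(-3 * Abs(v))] 6/(η^2 + 9)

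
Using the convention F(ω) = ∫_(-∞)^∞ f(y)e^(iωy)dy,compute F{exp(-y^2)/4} sqrt(pi)*exp(-ω^2/4)/4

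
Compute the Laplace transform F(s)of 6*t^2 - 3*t 12/s^3 - 3/s^2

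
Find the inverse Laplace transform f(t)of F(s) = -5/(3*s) -5/3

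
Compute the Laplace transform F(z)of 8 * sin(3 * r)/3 8/(z^2 + 9)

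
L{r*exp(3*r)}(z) (z - 3)^(-2)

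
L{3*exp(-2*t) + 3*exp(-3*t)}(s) 3/(s + 2) + 3/(s + 3)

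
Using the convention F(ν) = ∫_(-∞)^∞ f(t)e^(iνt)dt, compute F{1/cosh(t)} pi/cosh(pi * ν/2)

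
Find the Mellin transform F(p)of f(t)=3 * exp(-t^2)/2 3 * gamma(p/2)/4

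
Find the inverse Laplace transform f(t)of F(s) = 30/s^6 t^5/4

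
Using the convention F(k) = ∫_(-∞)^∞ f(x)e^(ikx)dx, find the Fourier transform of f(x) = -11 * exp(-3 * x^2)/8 -11 * sqrt(3) * sqrt(pi) * exp(-k^2/12)/24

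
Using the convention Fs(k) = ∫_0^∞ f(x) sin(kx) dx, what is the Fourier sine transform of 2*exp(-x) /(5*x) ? 2*atan(k) /5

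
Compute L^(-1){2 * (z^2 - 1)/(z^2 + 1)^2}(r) 2 * r * cos(r)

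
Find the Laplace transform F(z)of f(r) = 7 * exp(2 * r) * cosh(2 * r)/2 7 * (z - 2)/(2 * z * (z - 4))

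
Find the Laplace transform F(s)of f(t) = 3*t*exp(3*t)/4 3/(4*(s - 3)^2)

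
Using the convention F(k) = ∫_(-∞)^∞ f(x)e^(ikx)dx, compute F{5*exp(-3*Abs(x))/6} 5/(k^2 + 9)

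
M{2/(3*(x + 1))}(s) 2*pi*csc(pi*s)/3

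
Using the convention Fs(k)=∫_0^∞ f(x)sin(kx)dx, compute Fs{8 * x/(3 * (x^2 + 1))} 4 * pi * exp(-k)/3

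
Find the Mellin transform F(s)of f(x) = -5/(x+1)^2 5*pi*(s - 1)/sin(pi*s)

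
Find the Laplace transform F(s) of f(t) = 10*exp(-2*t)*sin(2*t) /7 20/(7*((s + 2) ^2 + 4) ) 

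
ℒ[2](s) 2/s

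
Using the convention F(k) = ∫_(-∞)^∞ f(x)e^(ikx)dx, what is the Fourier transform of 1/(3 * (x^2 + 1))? pi * exp(-Abs(k))/3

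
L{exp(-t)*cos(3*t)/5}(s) (s + 1)/(5*((s + 1)^2 + 9))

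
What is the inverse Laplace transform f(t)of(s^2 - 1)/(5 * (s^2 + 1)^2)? t * cos(t)/5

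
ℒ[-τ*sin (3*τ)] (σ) -6*σ/ (σ^2 + 9)^2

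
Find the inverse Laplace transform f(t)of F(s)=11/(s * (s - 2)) 11 * exp(t) * sinh(t)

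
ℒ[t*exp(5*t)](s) (s - 5)^(-2)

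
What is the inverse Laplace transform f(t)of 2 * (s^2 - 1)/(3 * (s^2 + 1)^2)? 2 * t * cos(t)/3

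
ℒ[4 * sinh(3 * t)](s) 12/(s^2 - 9)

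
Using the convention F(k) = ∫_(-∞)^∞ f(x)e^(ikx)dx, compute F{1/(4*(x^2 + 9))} pi*exp(-3*Abs(k))/12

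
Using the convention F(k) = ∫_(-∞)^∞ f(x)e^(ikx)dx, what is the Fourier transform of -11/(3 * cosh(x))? -11 * pi/(3 * cosh(pi * k/2))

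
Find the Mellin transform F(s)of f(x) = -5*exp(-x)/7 -5*gamma(s)/7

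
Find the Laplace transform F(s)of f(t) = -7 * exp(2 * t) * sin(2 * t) -14/((s - 2)^2 + 4)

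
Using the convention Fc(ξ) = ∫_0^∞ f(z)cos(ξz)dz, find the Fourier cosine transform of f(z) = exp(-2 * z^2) sqrt(2) * sqrt(pi) * exp(-ξ^2/8)/4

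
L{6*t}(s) 6/s^2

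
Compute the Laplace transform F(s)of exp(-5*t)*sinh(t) 1/((s+5)^2 - 1)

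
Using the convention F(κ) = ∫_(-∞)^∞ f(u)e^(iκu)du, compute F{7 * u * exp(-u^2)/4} 7 * I * sqrt(pi) * κ * exp(-κ^2/4)/8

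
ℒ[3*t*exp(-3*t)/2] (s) 3/(2*(s+3)^2)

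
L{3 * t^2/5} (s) 6/ (5 * s^3)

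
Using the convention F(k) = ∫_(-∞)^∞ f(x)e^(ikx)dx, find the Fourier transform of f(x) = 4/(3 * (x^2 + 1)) 4 * pi * exp(-Abs(k))/3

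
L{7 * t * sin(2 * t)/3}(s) 28 * s/(3 * (s^2 + 4)^2)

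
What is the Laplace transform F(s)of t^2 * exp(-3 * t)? 2/(s + 3)^3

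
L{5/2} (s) 5/ (2*s)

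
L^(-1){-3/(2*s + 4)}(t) -3*exp(-2*t)/2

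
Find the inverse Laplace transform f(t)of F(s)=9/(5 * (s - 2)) 9 * exp(2 * t)/5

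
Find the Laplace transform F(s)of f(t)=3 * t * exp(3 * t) 3/(s - 3)^2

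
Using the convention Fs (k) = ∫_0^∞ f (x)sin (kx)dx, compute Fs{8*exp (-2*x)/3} 8*k/ (3*(k^2 + 4))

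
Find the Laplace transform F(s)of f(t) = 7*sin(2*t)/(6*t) 7*atan(2/s)/6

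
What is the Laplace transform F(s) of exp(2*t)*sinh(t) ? 1/((s - 2) ^2 - 1) 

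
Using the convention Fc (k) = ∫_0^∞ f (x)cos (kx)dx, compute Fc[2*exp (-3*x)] 6/ (k^2+9)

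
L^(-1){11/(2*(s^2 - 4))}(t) 11*sinh(2*t)/4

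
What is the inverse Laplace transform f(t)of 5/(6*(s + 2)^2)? 5*t*exp(-2*t)/6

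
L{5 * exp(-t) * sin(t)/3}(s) 5/(3 * ((s + 1)^2 + 1))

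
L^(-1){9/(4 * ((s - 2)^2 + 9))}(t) 3 * exp(2 * t) * sin(3 * t)/4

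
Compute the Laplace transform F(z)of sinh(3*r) 3/(z^2 - 9)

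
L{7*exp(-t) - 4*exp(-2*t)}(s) 7/(s + 1) - 4/(s + 2)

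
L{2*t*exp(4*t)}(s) 2/(s - 4)^2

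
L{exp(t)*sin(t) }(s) 1/((s - 1) ^2+1) 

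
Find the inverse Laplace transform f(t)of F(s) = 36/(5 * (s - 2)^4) 6 * t^3 * exp(2 * t)/5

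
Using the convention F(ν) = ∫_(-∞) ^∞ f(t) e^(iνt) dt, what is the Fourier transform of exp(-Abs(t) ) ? 2/(ν^2+1) 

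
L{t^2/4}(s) 1/(2*s^3)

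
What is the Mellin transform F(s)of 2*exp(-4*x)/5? 2^(1 - 2*s)*gamma(s)/5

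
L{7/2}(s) 7/(2 * s) 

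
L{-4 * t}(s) -4/s^2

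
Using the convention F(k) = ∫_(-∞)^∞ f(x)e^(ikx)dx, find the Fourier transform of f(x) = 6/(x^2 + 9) 2*pi*exp(-3*Abs(k))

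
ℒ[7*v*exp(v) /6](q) 7/(6*(q - 1) ^2) 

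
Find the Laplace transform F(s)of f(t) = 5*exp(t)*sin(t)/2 5/(2*((s - 1)^2 + 1))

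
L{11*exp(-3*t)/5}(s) 11/(5*(s + 3))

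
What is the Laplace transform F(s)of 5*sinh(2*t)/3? 10/(3*(s^2 - 4))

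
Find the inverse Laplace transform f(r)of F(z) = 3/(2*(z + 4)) 3*exp(-4*r)/2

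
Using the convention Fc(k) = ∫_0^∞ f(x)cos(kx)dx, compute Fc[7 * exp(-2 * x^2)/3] 7 * sqrt(2) * sqrt(pi) * exp(-k^2/8)/12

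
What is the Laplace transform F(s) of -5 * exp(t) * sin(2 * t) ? -10/((s - 1) ^2 + 4) 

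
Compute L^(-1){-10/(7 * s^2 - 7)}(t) -10 * sinh(t)/7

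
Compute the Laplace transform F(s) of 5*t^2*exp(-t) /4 5/(2*(s + 1) ^3) 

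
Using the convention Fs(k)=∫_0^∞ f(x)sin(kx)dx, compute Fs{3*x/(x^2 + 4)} 3*pi*exp(-2*k)/2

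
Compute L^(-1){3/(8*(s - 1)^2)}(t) 3*t*exp(t)/8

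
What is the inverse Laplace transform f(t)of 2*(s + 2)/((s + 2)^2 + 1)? 2*exp(-2*t)*cos(t)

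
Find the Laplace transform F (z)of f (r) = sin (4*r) 4/ (z^2+16)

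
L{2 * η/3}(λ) 2/(3 * λ^2)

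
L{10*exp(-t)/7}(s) 10/(7*(s + 1))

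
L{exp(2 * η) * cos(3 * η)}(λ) (λ - 2)/((λ - 2)^2 + 9)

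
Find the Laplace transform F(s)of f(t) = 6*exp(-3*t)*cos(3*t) 6*(s+3)/((s+3)^2+9)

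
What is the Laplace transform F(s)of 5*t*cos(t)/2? 5*(s^2 - 1)/(2*(s^2 + 1)^2)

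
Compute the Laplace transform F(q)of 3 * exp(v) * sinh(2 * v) 6/((q - 1)^2 - 4)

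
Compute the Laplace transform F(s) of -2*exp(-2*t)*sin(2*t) -4/((s+2) ^2+4) 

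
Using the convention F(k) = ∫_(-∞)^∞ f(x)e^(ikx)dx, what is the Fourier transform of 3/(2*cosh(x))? 3*pi/(2*cosh(pi*k/2))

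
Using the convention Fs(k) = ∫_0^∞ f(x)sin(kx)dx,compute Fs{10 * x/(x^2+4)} 5 * pi * exp(-2 * k)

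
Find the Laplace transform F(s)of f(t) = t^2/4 1/(2*s^3)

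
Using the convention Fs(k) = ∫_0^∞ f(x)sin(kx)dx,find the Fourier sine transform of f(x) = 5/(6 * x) 5 * pi/12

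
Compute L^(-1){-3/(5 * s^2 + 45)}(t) -sin(3 * t)/5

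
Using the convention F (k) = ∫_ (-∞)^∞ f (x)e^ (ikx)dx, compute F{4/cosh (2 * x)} 2 * pi/cosh (pi * k/4)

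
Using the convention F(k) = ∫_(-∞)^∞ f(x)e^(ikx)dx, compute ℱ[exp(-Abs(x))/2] 1/(k^2 + 1)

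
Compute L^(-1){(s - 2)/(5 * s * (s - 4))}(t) exp(2 * t) * cosh(2 * t)/5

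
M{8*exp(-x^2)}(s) 4*gamma(s/2)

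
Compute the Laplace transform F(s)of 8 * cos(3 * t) 8 * s/(s^2 + 9)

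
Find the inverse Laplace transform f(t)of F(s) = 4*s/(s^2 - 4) 4*cosh(2*t)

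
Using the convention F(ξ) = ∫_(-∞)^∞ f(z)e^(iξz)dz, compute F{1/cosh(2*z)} pi/(2*cosh(pi*ξ/4))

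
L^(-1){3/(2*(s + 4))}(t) 3*exp(-4*t)/2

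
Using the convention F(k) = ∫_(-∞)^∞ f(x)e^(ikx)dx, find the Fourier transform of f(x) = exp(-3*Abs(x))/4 3/(2*(k^2 + 9))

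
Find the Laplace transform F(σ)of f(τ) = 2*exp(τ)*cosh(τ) 2*(σ - 1)/(σ*(σ - 2))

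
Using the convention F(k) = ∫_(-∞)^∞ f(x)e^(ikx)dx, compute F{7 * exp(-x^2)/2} 7 * sqrt(pi) * exp(-k^2/4)/2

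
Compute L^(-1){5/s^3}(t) 5*t^2/2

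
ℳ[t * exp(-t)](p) gamma(p + 1)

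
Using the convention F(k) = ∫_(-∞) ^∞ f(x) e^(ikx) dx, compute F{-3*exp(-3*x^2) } -sqrt(3)*sqrt(pi)*exp(-k^2/12) 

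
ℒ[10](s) 10/s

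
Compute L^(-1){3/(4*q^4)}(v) v^3/8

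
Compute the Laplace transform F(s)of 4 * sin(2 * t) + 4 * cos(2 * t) 8/(s^2 + 4) + 4 * s/(s^2 + 4)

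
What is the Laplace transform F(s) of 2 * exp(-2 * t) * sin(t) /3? 2/(3 * ((s + 2) ^2 + 1) ) 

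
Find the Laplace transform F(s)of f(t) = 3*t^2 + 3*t 3/s^2 + 6/s^3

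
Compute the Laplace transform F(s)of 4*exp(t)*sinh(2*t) 8/((s - 1)^2 - 4)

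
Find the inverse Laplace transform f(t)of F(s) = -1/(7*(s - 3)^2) -t*exp(3*t)/7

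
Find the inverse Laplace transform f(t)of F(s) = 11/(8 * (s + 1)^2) 11 * t * exp(-t)/8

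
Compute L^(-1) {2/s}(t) 2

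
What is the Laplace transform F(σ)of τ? σ^(-2)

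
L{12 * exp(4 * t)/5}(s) 12/(5 * (s - 4))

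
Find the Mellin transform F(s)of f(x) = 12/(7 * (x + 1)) 12 * pi * csc(pi * s)/7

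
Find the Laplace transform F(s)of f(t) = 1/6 1/(6*s)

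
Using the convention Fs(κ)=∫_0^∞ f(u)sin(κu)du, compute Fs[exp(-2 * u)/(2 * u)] atan(κ/2)/2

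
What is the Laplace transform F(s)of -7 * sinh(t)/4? -7/(4 * s^2 - 4)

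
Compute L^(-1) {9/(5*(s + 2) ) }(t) 9*exp(-2*t) /5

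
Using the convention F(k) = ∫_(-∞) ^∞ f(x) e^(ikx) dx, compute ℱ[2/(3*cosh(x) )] 2*pi/(3*cosh(pi*k/2) ) 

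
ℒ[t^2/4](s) 1/ (2 * s^3)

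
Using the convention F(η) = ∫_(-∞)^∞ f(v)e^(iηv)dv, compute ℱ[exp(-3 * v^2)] sqrt(3) * sqrt(pi) * exp(-η^2/12)/3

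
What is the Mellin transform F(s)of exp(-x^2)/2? gamma(s/2)/4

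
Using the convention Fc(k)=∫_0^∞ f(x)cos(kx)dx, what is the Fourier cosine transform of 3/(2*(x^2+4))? 3*pi*exp(-2*k)/8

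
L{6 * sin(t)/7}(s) 6/(7 * (s^2+1))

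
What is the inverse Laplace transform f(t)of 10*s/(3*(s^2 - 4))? 10*cosh(2*t)/3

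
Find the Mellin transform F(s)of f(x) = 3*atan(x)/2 -3*pi*sec(pi*s/2)/(4*s)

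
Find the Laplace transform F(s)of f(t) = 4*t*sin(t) 8*s/(s^2 + 1)^2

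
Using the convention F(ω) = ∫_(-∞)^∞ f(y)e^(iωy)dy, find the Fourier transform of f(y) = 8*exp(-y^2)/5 8*sqrt(pi)*exp(-ω^2/4)/5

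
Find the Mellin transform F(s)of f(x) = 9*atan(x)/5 -9*pi*sec(pi*s/2)/(10*s)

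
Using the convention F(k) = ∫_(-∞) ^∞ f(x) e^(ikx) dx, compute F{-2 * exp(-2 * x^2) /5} -sqrt(2) * sqrt(pi) * exp(-k^2/8) /5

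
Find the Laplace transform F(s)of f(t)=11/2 11/(2 * s)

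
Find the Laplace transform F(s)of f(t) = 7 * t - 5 7/s^2 - 5/s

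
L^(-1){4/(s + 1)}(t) 4*exp(-t)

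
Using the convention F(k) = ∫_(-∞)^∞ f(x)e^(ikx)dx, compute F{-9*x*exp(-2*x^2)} -9*sqrt(2)*I*sqrt(pi)*k*exp(-k^2/8)/8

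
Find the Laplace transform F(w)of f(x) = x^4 24/w^5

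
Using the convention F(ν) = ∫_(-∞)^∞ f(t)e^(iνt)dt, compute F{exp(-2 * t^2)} sqrt(2) * sqrt(pi) * exp(-ν^2/8)/2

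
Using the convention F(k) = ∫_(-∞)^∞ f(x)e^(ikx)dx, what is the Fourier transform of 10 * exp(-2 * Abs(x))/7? 40/(7 * (k^2 + 4))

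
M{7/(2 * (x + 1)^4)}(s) 7 * gamma(s) * gamma(4 - s)/12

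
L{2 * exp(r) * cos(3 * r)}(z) 2 * (z - 1)/((z - 1)^2 + 9)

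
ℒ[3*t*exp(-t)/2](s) 3/(2*(s+1)^2)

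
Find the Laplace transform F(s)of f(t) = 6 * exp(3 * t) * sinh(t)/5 6/(5 * ((s - 3)^2 - 1))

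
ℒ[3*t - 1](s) 3/s^2 - 1/s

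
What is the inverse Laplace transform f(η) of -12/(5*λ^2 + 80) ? -3*sin(4*η) /5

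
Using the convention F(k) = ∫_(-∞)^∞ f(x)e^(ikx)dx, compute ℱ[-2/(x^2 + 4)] -pi*exp(-2*Abs(k))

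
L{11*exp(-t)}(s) 11/(s + 1)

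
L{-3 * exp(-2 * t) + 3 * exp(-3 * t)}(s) 3/(s + 3) - 3/(s + 2)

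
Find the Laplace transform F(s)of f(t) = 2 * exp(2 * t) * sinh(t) 2/((s - 2)^2 - 1)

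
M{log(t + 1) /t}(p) -pi*csc(pi*p) /(p - 1) 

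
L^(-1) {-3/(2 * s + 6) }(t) -3 * exp(-3 * t) /2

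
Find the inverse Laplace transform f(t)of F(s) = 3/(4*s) 3/4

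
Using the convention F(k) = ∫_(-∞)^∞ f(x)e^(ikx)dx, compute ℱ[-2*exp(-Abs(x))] -4/(k^2 + 1)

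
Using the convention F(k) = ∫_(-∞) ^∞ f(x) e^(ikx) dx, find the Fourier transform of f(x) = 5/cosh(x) 5*pi/cosh(pi*k/2) 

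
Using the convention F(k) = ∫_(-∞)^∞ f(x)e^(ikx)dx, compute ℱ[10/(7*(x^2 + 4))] 5*pi*exp(-2*Abs(k))/7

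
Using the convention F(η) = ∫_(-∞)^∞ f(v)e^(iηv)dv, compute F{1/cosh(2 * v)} pi/(2 * cosh(pi * η/4))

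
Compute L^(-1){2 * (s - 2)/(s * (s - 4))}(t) 2 * exp(2 * t) * cosh(2 * t)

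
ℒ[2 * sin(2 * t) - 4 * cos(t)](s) 4/(s^2 + 4) - 4 * s/(s^2 + 1)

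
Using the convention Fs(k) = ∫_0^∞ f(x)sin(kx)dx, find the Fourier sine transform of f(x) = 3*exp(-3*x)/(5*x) 3*atan(k/3)/5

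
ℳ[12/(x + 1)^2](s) -12*pi*(s - 1)/sin(pi*s)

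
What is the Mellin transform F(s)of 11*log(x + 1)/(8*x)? -11*pi*csc(pi*s)/(8*s - 8)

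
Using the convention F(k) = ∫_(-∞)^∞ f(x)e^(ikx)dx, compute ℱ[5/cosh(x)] 5*pi/cosh(pi*k/2)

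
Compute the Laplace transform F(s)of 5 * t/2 5/(2 * s^2)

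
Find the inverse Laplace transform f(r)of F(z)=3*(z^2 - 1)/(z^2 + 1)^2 3*r*cos(r)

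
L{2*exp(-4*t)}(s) 2/(s + 4)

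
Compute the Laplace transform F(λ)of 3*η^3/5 18/(5*λ^4)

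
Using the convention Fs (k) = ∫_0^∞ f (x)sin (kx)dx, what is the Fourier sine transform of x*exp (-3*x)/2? 3*k/ (k^2 + 9)^2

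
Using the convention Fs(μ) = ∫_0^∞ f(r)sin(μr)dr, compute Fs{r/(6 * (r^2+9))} pi * exp(-3 * μ)/12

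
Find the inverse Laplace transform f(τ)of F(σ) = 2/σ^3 τ^2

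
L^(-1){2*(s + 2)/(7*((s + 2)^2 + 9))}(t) 2*exp(-2*t)*cos(3*t)/7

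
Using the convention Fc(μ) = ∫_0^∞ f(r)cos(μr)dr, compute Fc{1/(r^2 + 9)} pi * exp(-3 * μ)/6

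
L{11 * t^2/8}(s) 11/(4 * s^3)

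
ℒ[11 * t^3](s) 66/s^4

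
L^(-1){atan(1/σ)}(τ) sin(τ)/τ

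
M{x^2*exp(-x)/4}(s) gamma(s + 2)/4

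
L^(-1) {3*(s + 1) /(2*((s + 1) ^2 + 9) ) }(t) 3*exp(-t)*cos(3*t) /2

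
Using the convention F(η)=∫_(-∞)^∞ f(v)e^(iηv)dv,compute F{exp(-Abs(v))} 2/(η^2+1)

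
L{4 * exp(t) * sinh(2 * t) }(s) 8/((s - 1) ^2-4) 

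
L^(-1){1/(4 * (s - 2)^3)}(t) t^2 * exp(2 * t)/8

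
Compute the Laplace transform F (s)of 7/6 7/ (6*s)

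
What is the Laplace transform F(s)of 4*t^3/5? 24/(5*s^4)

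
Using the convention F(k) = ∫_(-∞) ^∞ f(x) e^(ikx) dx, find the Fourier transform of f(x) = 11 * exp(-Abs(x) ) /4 11/(2 * (k^2 + 1) ) 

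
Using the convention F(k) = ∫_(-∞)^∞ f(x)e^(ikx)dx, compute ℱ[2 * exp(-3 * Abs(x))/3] 4/(k^2 + 9)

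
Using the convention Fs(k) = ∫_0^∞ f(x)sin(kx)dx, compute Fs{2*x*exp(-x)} 4*k/(k^2 + 1)^2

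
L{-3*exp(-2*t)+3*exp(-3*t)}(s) 3/(s+3) - 3/(s+2)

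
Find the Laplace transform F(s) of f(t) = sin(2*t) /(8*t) atan(2/s) /8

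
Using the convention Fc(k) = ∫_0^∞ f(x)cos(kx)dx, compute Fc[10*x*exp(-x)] 10*(1 - k^2)/(k^2 + 1)^2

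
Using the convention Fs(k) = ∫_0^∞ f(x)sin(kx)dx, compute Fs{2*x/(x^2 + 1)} pi*exp(-k)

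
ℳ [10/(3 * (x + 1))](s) 10 * pi * csc(pi * s)/3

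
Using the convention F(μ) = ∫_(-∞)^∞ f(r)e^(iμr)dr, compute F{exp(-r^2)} sqrt(pi)*exp(-μ^2/4)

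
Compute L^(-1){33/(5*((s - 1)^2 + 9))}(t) 11*exp(t)*sin(3*t)/5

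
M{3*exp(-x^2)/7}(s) 3*gamma(s/2)/14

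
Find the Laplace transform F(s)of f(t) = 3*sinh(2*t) 6/(s^2-4)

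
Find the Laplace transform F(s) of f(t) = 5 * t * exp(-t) 5/(s + 1) ^2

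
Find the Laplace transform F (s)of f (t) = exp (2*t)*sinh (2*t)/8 1/ (4*s*(s - 4))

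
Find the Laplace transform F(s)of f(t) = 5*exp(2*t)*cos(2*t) 5*(s - 2)/((s - 2)^2 + 4)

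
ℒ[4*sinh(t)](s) 4/(s^2 - 1)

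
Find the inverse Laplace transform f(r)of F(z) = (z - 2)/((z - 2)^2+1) exp(2 * r) * cos(r)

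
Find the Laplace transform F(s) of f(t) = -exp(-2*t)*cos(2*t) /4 (-s - 2) /(4*((s+2) ^2+4) ) 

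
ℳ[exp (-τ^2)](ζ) gamma (ζ/2)/2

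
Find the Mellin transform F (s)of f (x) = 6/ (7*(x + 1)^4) gamma (s)*gamma (4 - s)/7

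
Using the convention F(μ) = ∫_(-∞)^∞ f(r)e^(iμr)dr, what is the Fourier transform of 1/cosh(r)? pi/cosh(pi*μ/2)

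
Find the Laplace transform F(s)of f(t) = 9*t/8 9/(8*s^2)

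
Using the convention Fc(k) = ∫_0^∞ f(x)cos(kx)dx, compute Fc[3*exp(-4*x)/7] 12/(7*(k^2 + 16))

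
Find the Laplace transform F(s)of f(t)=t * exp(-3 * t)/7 1/(7 * (s + 3)^2)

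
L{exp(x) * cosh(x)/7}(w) (w - 1)/(7 * w * (w - 2))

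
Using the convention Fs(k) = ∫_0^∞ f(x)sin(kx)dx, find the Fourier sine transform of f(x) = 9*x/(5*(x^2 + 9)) 9*pi*exp(-3*k)/10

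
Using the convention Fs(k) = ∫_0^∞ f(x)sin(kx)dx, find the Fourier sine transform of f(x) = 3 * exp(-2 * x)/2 3 * k/(2 * (k^2 + 4))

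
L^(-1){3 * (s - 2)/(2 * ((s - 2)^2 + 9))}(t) 3 * exp(2 * t) * cos(3 * t)/2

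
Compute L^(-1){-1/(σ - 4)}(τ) -exp(4 * τ)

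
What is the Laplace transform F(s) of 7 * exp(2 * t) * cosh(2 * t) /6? 7 * (s - 2) /(6 * s * (s - 4) ) 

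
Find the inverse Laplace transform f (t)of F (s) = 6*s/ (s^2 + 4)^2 3*t*sin (2*t)/2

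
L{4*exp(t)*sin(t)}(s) 4/((s - 1)^2 + 1)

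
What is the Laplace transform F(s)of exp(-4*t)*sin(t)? 1/((s + 4)^2 + 1)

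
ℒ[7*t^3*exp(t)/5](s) 42/(5*(s - 1)^4)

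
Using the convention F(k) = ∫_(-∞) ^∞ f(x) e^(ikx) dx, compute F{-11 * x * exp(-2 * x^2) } -11 * sqrt(2) * I * sqrt(pi) * k * exp(-k^2/8) /8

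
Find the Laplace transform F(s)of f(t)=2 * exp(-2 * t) 2/(s + 2)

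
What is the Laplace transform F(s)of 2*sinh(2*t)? 4/(s^2 - 4)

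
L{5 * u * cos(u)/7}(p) 5 * (p^2-1)/(7 * (p^2 + 1)^2)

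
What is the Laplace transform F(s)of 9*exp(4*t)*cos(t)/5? 9*(s - 4)/(5*((s - 4)^2 + 1))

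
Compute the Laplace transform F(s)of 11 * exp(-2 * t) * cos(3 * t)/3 11 * (s+2)/(3 * ((s+2)^2+9))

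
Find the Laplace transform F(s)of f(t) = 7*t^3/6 7/s^4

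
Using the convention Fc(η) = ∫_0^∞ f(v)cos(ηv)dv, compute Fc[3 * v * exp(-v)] 3 * (1 - η^2)/(η^2 + 1)^2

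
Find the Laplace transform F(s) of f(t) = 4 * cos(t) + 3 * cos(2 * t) 4 * s/(s^2 + 1) + 3 * s/(s^2 + 4) 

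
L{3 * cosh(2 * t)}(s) 3 * s/(s^2 - 4)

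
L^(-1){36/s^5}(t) 3 * t^4/2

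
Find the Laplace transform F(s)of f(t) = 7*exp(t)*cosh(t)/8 7*(s - 1)/(8*s*(s - 2))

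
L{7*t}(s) 7/s^2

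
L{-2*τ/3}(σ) -2/(3*σ^2)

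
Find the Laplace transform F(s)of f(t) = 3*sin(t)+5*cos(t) 5*s/(s^2+1)+3/(s^2+1)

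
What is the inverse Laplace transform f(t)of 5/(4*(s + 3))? 5*exp(-3*t)/4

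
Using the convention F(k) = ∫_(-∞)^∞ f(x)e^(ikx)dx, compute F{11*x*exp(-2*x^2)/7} 11*sqrt(2)*I*sqrt(pi)*k*exp(-k^2/8)/56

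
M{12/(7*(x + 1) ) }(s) 12*pi*csc(pi*s) /7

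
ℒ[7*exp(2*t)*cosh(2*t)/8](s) 7*(s - 2)/(8*s*(s - 4))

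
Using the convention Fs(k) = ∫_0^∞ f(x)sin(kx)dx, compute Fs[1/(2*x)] pi/4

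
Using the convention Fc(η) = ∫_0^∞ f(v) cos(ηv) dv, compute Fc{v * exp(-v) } (1 - η^2) /(η^2 + 1) ^2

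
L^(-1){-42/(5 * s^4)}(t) -7 * t^3/5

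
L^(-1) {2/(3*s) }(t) 2/3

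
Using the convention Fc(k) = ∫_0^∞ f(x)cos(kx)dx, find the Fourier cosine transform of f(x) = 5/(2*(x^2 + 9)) 5*pi*exp(-3*k)/12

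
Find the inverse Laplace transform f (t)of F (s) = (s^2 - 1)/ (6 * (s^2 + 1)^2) t * cos (t)/6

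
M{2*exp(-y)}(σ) 2*gamma(σ)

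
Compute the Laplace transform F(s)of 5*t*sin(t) 10*s/(s^2+1)^2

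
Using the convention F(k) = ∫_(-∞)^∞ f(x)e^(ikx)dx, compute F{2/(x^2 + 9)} 2 * pi * exp(-3 * Abs(k))/3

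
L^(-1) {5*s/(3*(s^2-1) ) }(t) 5*cosh(t) /3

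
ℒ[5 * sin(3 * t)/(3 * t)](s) 5 * atan(3/s)/3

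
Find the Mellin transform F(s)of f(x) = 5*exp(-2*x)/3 5*gamma(s)/(3*2^s)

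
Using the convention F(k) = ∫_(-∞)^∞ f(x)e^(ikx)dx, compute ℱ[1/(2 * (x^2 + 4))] pi * exp(-2 * Abs(k))/4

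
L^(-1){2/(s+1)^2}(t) 2*t*exp(-t)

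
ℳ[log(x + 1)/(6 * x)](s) -pi * csc(pi * s)/(6 * s - 6)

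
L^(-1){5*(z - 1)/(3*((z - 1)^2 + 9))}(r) 5*exp(r)*cos(3*r)/3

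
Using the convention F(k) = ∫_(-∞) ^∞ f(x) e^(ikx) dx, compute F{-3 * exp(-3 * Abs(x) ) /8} -9/(4 * k^2 + 36) 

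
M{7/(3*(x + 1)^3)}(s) 7*pi*(s - 2)*(s - 1)/(6*sin(pi*s))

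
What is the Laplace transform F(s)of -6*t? -6/s^2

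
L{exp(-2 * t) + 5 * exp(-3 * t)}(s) 5/(s + 3) + 1/(s + 2)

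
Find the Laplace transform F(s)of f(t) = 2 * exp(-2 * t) 2/(s+2)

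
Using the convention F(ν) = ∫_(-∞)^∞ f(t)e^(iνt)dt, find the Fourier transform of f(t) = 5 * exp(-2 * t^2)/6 5 * sqrt(2) * sqrt(pi) * exp(-ν^2/8)/12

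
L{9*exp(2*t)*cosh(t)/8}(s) 9*(s - 2)/(8*((s - 2)^2 - 1))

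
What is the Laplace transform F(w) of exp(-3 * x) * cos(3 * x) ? (w + 3) /((w + 3) ^2 + 9) 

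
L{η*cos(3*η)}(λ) (λ^2 - 9)/(λ^2 + 9)^2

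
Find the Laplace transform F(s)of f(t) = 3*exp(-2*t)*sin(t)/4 3/(4*((s + 2)^2 + 1))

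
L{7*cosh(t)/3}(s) 7*s/(3*(s^2 - 1))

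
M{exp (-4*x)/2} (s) gamma (s)/ (2*2^ (2*s))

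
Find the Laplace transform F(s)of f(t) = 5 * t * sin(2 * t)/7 20 * s/(7 * (s^2 + 4)^2)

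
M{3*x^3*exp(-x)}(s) 3*gamma(s + 3)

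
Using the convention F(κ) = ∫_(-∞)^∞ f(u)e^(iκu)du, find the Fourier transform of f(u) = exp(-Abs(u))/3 2/(3*(κ^2 + 1))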